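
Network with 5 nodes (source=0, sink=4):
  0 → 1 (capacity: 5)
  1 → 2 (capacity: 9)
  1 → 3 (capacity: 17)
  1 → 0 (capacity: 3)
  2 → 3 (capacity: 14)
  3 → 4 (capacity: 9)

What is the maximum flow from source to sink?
Maximum flow = 5

Max flow: 5

Flow assignment:
  0 → 1: 5/5
  1 → 3: 5/17
  3 → 4: 5/9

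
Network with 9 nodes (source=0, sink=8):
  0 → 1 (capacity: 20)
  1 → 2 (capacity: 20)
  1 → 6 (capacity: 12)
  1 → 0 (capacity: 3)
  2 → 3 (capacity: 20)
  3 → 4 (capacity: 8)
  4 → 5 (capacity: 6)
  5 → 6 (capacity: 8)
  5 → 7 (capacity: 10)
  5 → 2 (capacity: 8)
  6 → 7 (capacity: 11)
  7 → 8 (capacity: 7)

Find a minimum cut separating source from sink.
Min cut value = 7, edges: (7,8)

Min cut value: 7
Partition: S = [0, 1, 2, 3, 4, 5, 6, 7], T = [8]
Cut edges: (7,8)

By max-flow min-cut theorem, max flow = min cut = 7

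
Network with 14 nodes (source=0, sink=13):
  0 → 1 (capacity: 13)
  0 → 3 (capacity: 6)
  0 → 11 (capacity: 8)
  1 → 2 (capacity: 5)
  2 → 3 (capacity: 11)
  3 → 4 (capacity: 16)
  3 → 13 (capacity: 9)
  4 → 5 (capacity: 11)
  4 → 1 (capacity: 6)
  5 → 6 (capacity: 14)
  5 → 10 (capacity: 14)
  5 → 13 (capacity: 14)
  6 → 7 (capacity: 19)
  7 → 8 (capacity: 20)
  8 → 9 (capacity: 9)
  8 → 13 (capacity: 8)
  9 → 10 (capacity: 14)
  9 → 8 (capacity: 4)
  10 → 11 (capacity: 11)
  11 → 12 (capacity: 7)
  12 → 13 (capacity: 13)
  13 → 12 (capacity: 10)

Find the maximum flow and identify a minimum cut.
Max flow = 18, Min cut edges: (0,3), (1,2), (11,12)

Maximum flow: 18
Minimum cut: (0,3), (1,2), (11,12)
Partition: S = [0, 1, 10, 11], T = [2, 3, 4, 5, 6, 7, 8, 9, 12, 13]

Max-flow min-cut theorem verified: both equal 18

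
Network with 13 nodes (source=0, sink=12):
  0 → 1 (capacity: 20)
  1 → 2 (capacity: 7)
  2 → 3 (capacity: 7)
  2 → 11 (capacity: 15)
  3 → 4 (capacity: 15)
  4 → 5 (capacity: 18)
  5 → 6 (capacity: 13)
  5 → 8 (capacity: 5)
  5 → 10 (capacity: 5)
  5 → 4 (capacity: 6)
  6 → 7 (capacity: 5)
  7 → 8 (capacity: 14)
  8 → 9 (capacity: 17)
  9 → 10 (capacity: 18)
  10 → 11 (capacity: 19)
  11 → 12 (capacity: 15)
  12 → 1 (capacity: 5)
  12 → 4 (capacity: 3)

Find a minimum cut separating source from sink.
Min cut value = 7, edges: (1,2)

Min cut value: 7
Partition: S = [0, 1], T = [2, 3, 4, 5, 6, 7, 8, 9, 10, 11, 12]
Cut edges: (1,2)

By max-flow min-cut theorem, max flow = min cut = 7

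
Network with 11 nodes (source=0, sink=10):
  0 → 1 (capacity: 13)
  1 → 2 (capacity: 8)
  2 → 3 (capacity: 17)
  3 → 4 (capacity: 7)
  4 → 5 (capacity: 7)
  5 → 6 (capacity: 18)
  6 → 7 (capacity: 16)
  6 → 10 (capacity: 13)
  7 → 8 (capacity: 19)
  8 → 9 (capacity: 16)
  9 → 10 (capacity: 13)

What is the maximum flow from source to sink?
Maximum flow = 7

Max flow: 7

Flow assignment:
  0 → 1: 7/13
  1 → 2: 7/8
  2 → 3: 7/17
  3 → 4: 7/7
  4 → 5: 7/7
  5 → 6: 7/18
  6 → 10: 7/13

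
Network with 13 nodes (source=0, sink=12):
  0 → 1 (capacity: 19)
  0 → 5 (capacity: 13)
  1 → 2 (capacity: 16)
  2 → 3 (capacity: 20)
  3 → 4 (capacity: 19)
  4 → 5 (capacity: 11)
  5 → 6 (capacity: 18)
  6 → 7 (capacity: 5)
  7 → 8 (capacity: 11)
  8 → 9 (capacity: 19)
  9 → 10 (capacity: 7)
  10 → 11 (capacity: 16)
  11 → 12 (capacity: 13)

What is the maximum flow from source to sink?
Maximum flow = 5

Max flow: 5

Flow assignment:
  0 → 1: 5/19
  1 → 2: 5/16
  2 → 3: 5/20
  3 → 4: 5/19
  4 → 5: 5/11
  5 → 6: 5/18
  6 → 7: 5/5
  7 → 8: 5/11
  8 → 9: 5/19
  9 → 10: 5/7
  10 → 11: 5/16
  11 → 12: 5/13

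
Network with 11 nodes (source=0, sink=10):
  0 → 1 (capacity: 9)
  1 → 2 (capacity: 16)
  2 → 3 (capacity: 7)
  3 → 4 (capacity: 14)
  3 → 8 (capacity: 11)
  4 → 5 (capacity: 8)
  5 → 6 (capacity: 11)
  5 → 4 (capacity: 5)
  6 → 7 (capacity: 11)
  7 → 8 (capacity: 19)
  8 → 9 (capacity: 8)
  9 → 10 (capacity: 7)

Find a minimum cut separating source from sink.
Min cut value = 7, edges: (9,10)

Min cut value: 7
Partition: S = [0, 1, 2, 3, 4, 5, 6, 7, 8, 9], T = [10]
Cut edges: (9,10)

By max-flow min-cut theorem, max flow = min cut = 7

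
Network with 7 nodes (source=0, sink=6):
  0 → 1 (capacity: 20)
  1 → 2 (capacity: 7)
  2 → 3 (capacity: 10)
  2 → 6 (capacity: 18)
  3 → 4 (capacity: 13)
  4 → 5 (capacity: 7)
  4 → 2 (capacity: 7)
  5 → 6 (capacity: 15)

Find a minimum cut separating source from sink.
Min cut value = 7, edges: (1,2)

Min cut value: 7
Partition: S = [0, 1], T = [2, 3, 4, 5, 6]
Cut edges: (1,2)

By max-flow min-cut theorem, max flow = min cut = 7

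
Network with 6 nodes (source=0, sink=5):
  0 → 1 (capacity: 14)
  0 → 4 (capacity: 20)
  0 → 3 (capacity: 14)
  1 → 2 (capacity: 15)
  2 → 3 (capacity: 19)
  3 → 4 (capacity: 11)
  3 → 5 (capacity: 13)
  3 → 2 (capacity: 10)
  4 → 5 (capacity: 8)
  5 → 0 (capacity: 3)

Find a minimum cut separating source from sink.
Min cut value = 21, edges: (3,5), (4,5)

Min cut value: 21
Partition: S = [0, 1, 2, 3, 4], T = [5]
Cut edges: (3,5), (4,5)

By max-flow min-cut theorem, max flow = min cut = 21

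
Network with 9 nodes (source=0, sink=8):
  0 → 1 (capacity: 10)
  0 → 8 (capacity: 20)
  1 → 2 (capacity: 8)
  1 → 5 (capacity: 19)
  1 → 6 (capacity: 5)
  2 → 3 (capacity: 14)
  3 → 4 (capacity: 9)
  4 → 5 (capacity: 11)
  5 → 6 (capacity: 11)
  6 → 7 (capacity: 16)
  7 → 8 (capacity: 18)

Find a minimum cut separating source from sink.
Min cut value = 30, edges: (0,1), (0,8)

Min cut value: 30
Partition: S = [0], T = [1, 2, 3, 4, 5, 6, 7, 8]
Cut edges: (0,1), (0,8)

By max-flow min-cut theorem, max flow = min cut = 30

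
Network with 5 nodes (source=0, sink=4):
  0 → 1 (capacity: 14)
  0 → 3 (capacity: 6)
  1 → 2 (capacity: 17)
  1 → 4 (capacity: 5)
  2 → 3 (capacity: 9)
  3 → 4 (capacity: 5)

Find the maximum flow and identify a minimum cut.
Max flow = 10, Min cut edges: (1,4), (3,4)

Maximum flow: 10
Minimum cut: (1,4), (3,4)
Partition: S = [0, 1, 2, 3], T = [4]

Max-flow min-cut theorem verified: both equal 10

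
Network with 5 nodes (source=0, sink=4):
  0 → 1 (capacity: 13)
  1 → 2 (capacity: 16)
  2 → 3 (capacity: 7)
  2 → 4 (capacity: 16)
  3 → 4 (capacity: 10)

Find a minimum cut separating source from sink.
Min cut value = 13, edges: (0,1)

Min cut value: 13
Partition: S = [0], T = [1, 2, 3, 4]
Cut edges: (0,1)

By max-flow min-cut theorem, max flow = min cut = 13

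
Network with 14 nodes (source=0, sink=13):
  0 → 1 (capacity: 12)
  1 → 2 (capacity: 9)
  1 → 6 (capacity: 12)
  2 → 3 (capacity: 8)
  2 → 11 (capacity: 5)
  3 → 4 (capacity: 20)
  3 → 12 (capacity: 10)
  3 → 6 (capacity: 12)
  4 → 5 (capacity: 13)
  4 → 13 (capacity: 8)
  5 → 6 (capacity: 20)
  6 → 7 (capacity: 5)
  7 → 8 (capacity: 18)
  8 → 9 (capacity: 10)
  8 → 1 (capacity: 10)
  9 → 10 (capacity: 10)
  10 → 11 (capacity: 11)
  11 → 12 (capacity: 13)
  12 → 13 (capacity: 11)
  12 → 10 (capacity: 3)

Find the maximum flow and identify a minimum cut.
Max flow = 12, Min cut edges: (0,1)

Maximum flow: 12
Minimum cut: (0,1)
Partition: S = [0], T = [1, 2, 3, 4, 5, 6, 7, 8, 9, 10, 11, 12, 13]

Max-flow min-cut theorem verified: both equal 12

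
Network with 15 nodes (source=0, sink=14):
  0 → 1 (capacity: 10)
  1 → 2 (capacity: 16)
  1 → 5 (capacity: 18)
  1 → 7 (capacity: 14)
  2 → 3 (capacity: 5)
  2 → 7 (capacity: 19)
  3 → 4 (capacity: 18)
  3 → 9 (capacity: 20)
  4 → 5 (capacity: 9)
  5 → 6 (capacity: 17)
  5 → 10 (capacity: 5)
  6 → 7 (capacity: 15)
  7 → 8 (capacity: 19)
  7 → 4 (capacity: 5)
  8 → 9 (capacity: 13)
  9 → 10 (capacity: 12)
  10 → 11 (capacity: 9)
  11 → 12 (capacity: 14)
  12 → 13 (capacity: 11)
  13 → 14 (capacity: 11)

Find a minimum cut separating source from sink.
Min cut value = 9, edges: (10,11)

Min cut value: 9
Partition: S = [0, 1, 2, 3, 4, 5, 6, 7, 8, 9, 10], T = [11, 12, 13, 14]
Cut edges: (10,11)

By max-flow min-cut theorem, max flow = min cut = 9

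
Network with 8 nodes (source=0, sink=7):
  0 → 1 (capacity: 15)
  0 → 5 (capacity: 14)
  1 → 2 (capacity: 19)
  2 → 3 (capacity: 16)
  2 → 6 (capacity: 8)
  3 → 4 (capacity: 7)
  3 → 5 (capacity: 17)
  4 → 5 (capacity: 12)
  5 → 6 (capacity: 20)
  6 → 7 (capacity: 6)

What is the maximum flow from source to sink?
Maximum flow = 6

Max flow: 6

Flow assignment:
  0 → 1: 6/15
  1 → 2: 6/19
  2 → 6: 6/8
  6 → 7: 6/6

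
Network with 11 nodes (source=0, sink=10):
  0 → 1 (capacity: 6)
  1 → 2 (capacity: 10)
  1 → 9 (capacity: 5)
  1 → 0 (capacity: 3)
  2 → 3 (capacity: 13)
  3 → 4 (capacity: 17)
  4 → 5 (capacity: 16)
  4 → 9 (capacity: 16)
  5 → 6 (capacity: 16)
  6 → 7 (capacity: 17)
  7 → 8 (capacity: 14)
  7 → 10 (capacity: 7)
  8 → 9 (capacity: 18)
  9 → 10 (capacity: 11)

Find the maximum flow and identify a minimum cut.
Max flow = 6, Min cut edges: (0,1)

Maximum flow: 6
Minimum cut: (0,1)
Partition: S = [0], T = [1, 2, 3, 4, 5, 6, 7, 8, 9, 10]

Max-flow min-cut theorem verified: both equal 6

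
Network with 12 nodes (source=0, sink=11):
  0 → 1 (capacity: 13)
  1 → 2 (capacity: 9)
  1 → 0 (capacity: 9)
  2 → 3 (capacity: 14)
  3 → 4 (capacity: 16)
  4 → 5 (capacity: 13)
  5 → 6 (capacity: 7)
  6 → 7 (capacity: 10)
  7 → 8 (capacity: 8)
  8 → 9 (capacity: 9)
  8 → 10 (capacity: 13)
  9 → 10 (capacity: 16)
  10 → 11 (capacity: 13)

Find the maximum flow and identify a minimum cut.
Max flow = 7, Min cut edges: (5,6)

Maximum flow: 7
Minimum cut: (5,6)
Partition: S = [0, 1, 2, 3, 4, 5], T = [6, 7, 8, 9, 10, 11]

Max-flow min-cut theorem verified: both equal 7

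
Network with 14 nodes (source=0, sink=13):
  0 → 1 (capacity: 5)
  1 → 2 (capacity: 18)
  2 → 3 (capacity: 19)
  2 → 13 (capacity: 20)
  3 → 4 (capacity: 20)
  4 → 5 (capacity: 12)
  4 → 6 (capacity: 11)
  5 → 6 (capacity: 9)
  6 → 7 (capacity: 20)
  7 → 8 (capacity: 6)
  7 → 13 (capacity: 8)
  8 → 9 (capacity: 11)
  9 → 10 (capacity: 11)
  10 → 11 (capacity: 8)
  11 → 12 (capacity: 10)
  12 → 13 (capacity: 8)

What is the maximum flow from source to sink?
Maximum flow = 5

Max flow: 5

Flow assignment:
  0 → 1: 5/5
  1 → 2: 5/18
  2 → 13: 5/20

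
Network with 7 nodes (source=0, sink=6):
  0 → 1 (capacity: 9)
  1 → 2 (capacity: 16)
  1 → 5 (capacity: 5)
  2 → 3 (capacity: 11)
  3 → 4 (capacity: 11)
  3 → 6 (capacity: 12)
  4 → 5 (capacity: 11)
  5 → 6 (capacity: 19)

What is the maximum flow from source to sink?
Maximum flow = 9

Max flow: 9

Flow assignment:
  0 → 1: 9/9
  1 → 2: 4/16
  1 → 5: 5/5
  2 → 3: 4/11
  3 → 6: 4/12
  5 → 6: 5/19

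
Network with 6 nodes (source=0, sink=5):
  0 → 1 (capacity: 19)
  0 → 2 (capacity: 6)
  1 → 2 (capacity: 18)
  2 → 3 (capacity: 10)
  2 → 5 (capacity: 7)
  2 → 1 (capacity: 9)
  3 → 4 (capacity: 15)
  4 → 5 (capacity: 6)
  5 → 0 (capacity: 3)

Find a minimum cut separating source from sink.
Min cut value = 13, edges: (2,5), (4,5)

Min cut value: 13
Partition: S = [0, 1, 2, 3, 4], T = [5]
Cut edges: (2,5), (4,5)

By max-flow min-cut theorem, max flow = min cut = 13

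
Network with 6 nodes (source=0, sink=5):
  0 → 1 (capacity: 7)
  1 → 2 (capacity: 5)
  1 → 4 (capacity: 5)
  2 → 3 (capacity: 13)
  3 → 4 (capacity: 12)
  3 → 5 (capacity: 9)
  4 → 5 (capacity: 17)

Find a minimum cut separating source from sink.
Min cut value = 7, edges: (0,1)

Min cut value: 7
Partition: S = [0], T = [1, 2, 3, 4, 5]
Cut edges: (0,1)

By max-flow min-cut theorem, max flow = min cut = 7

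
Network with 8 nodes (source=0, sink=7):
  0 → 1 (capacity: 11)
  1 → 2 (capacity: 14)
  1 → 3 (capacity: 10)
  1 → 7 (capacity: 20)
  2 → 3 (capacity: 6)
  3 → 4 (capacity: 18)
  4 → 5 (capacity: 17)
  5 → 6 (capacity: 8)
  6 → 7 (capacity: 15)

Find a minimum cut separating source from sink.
Min cut value = 11, edges: (0,1)

Min cut value: 11
Partition: S = [0], T = [1, 2, 3, 4, 5, 6, 7]
Cut edges: (0,1)

By max-flow min-cut theorem, max flow = min cut = 11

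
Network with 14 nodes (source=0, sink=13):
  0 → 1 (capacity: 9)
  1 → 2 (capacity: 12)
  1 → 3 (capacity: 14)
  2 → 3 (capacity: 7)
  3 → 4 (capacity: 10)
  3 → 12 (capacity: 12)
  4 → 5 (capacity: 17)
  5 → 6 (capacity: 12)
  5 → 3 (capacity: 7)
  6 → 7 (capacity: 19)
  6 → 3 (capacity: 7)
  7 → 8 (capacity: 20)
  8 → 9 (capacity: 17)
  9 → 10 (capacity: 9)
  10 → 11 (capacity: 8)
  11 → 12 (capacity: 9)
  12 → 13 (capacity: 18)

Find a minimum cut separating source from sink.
Min cut value = 9, edges: (0,1)

Min cut value: 9
Partition: S = [0], T = [1, 2, 3, 4, 5, 6, 7, 8, 9, 10, 11, 12, 13]
Cut edges: (0,1)

By max-flow min-cut theorem, max flow = min cut = 9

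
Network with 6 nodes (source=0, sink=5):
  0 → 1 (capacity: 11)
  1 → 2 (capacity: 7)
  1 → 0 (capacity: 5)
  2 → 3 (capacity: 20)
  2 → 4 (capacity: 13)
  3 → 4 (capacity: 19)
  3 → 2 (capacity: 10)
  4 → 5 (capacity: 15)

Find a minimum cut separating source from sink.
Min cut value = 7, edges: (1,2)

Min cut value: 7
Partition: S = [0, 1], T = [2, 3, 4, 5]
Cut edges: (1,2)

By max-flow min-cut theorem, max flow = min cut = 7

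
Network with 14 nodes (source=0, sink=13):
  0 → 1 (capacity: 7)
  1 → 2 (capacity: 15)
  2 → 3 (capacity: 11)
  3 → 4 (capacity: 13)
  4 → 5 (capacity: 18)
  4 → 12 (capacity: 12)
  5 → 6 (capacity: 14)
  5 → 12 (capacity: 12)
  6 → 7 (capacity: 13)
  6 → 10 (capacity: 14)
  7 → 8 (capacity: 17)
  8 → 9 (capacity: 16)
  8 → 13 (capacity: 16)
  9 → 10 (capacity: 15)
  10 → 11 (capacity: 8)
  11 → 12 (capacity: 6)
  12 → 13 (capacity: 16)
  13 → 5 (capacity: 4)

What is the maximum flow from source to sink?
Maximum flow = 7

Max flow: 7

Flow assignment:
  0 → 1: 7/7
  1 → 2: 7/15
  2 → 3: 7/11
  3 → 4: 7/13
  4 → 12: 7/12
  12 → 13: 7/16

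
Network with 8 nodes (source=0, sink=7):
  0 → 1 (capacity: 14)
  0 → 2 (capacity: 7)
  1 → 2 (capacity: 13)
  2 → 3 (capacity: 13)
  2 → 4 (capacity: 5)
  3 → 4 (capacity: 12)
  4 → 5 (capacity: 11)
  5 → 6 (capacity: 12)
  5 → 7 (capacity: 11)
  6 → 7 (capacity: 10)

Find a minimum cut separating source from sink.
Min cut value = 11, edges: (4,5)

Min cut value: 11
Partition: S = [0, 1, 2, 3, 4], T = [5, 6, 7]
Cut edges: (4,5)

By max-flow min-cut theorem, max flow = min cut = 11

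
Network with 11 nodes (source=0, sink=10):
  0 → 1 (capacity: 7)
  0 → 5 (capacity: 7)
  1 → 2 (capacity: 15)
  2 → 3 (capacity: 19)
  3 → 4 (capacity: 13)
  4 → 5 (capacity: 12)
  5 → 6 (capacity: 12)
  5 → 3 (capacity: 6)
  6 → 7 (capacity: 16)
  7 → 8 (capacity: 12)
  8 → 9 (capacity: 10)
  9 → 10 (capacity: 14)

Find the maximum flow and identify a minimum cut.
Max flow = 10, Min cut edges: (8,9)

Maximum flow: 10
Minimum cut: (8,9)
Partition: S = [0, 1, 2, 3, 4, 5, 6, 7, 8], T = [9, 10]

Max-flow min-cut theorem verified: both equal 10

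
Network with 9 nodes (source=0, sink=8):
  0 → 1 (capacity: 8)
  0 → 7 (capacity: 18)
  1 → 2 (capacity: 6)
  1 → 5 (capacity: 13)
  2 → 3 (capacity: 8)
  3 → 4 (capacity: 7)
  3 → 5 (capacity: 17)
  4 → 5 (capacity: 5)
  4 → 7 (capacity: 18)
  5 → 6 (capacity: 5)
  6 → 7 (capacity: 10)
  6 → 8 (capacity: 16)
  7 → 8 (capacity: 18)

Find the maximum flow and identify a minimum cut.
Max flow = 23, Min cut edges: (5,6), (7,8)

Maximum flow: 23
Minimum cut: (5,6), (7,8)
Partition: S = [0, 1, 2, 3, 4, 5, 7], T = [6, 8]

Max-flow min-cut theorem verified: both equal 23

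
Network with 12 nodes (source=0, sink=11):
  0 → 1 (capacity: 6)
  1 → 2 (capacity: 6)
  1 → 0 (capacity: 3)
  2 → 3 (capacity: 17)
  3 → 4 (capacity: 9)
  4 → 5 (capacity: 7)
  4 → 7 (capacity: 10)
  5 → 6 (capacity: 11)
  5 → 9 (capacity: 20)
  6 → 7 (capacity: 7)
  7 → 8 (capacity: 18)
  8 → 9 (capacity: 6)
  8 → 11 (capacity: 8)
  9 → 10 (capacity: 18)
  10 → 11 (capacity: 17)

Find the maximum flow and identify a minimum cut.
Max flow = 6, Min cut edges: (1,2)

Maximum flow: 6
Minimum cut: (1,2)
Partition: S = [0, 1], T = [2, 3, 4, 5, 6, 7, 8, 9, 10, 11]

Max-flow min-cut theorem verified: both equal 6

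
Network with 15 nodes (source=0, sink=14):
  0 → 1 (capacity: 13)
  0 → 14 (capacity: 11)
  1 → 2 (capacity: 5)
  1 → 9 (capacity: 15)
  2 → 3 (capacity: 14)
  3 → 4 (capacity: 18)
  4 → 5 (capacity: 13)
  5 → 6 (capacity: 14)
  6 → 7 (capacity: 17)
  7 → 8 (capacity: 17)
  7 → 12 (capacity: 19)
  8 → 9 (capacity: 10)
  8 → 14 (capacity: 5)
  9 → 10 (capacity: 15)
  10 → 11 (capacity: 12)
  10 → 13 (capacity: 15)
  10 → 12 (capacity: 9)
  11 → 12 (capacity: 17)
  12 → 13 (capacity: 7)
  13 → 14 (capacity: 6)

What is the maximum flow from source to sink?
Maximum flow = 22

Max flow: 22

Flow assignment:
  0 → 1: 11/13
  0 → 14: 11/11
  1 → 2: 5/5
  1 → 9: 6/15
  2 → 3: 5/14
  3 → 4: 5/18
  4 → 5: 5/13
  5 → 6: 5/14
  6 → 7: 5/17
  7 → 8: 5/17
  8 → 14: 5/5
  9 → 10: 6/15
  10 → 13: 6/15
  13 → 14: 6/6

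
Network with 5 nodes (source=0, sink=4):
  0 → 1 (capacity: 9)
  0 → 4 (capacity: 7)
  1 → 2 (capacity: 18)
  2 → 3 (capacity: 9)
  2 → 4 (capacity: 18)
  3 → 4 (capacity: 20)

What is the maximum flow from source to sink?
Maximum flow = 16

Max flow: 16

Flow assignment:
  0 → 1: 9/9
  0 → 4: 7/7
  1 → 2: 9/18
  2 → 4: 9/18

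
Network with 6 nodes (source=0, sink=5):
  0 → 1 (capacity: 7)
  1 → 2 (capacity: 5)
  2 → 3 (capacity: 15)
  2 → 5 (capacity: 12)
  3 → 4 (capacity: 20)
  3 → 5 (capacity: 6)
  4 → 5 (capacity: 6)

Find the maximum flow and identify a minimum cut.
Max flow = 5, Min cut edges: (1,2)

Maximum flow: 5
Minimum cut: (1,2)
Partition: S = [0, 1], T = [2, 3, 4, 5]

Max-flow min-cut theorem verified: both equal 5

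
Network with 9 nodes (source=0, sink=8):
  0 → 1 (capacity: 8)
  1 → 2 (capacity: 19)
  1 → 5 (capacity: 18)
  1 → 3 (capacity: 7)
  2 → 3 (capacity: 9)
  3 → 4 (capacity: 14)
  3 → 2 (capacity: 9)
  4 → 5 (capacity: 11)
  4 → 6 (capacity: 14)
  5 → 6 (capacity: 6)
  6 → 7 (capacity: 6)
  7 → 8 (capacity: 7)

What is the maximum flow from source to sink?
Maximum flow = 6

Max flow: 6

Flow assignment:
  0 → 1: 6/8
  1 → 5: 6/18
  5 → 6: 6/6
  6 → 7: 6/6
  7 → 8: 6/7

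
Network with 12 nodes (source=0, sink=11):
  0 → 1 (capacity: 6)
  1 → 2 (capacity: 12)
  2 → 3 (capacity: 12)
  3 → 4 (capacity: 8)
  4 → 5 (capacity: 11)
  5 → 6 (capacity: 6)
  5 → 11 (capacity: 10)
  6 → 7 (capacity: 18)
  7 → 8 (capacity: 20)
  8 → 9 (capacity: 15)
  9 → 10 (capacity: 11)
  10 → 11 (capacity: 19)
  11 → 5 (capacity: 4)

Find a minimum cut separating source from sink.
Min cut value = 6, edges: (0,1)

Min cut value: 6
Partition: S = [0], T = [1, 2, 3, 4, 5, 6, 7, 8, 9, 10, 11]
Cut edges: (0,1)

By max-flow min-cut theorem, max flow = min cut = 6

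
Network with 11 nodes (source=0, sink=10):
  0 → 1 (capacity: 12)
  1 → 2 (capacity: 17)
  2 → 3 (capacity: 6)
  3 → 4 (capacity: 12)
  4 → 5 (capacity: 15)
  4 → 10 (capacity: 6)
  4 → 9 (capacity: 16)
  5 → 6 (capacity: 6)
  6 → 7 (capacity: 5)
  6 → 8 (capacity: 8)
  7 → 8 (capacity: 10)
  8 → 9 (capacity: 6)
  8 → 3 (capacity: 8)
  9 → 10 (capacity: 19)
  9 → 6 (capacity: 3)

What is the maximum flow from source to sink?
Maximum flow = 6

Max flow: 6

Flow assignment:
  0 → 1: 6/12
  1 → 2: 6/17
  2 → 3: 6/6
  3 → 4: 6/12
  4 → 10: 6/6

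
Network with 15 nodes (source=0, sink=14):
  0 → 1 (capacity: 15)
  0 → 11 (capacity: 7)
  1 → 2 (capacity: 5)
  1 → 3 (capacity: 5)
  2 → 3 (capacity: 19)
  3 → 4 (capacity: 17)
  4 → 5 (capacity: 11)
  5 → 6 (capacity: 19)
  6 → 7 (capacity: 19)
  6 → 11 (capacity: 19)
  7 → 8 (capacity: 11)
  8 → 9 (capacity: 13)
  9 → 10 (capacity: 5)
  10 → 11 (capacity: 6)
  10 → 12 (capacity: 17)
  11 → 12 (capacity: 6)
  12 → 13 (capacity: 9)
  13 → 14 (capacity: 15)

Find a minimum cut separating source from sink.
Min cut value = 9, edges: (12,13)

Min cut value: 9
Partition: S = [0, 1, 2, 3, 4, 5, 6, 7, 8, 9, 10, 11, 12], T = [13, 14]
Cut edges: (12,13)

By max-flow min-cut theorem, max flow = min cut = 9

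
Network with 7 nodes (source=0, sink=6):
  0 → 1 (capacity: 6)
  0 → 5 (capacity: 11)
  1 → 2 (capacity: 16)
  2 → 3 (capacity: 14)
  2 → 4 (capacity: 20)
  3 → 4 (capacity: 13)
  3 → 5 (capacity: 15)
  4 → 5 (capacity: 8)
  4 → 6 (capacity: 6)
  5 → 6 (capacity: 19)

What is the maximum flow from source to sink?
Maximum flow = 17

Max flow: 17

Flow assignment:
  0 → 1: 6/6
  0 → 5: 11/11
  1 → 2: 6/16
  2 → 4: 6/20
  4 → 6: 6/6
  5 → 6: 11/19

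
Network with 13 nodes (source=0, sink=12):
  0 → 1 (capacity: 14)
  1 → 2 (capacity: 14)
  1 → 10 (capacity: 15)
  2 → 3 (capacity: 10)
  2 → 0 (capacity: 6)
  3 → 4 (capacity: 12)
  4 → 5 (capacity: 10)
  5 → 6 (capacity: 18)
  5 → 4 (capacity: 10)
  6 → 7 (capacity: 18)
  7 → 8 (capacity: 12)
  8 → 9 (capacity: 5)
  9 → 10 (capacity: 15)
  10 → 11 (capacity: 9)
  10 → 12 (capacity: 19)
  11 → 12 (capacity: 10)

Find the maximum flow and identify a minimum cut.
Max flow = 14, Min cut edges: (0,1)

Maximum flow: 14
Minimum cut: (0,1)
Partition: S = [0], T = [1, 2, 3, 4, 5, 6, 7, 8, 9, 10, 11, 12]

Max-flow min-cut theorem verified: both equal 14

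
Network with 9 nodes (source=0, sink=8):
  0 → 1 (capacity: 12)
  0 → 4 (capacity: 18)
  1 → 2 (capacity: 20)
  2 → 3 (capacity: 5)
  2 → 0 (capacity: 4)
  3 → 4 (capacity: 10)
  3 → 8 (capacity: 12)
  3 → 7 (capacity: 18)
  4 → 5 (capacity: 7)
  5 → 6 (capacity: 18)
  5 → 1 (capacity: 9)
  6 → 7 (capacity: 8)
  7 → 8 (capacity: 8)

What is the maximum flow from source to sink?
Maximum flow = 12

Max flow: 12

Flow assignment:
  0 → 1: 5/12
  0 → 4: 7/18
  1 → 2: 5/20
  2 → 3: 5/5
  3 → 8: 5/12
  4 → 5: 7/7
  5 → 6: 7/18
  6 → 7: 7/8
  7 → 8: 7/8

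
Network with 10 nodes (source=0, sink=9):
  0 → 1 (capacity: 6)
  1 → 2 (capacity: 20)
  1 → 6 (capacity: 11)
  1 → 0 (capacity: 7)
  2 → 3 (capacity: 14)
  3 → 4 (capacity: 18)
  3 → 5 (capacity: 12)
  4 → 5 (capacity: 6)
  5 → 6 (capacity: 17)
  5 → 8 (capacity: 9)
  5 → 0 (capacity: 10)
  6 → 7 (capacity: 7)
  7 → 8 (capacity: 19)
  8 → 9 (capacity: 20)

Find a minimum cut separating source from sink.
Min cut value = 6, edges: (0,1)

Min cut value: 6
Partition: S = [0], T = [1, 2, 3, 4, 5, 6, 7, 8, 9]
Cut edges: (0,1)

By max-flow min-cut theorem, max flow = min cut = 6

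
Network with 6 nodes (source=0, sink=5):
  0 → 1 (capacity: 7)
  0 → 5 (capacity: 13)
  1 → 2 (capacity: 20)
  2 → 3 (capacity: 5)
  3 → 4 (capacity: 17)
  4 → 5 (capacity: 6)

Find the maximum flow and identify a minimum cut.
Max flow = 18, Min cut edges: (0,5), (2,3)

Maximum flow: 18
Minimum cut: (0,5), (2,3)
Partition: S = [0, 1, 2], T = [3, 4, 5]

Max-flow min-cut theorem verified: both equal 18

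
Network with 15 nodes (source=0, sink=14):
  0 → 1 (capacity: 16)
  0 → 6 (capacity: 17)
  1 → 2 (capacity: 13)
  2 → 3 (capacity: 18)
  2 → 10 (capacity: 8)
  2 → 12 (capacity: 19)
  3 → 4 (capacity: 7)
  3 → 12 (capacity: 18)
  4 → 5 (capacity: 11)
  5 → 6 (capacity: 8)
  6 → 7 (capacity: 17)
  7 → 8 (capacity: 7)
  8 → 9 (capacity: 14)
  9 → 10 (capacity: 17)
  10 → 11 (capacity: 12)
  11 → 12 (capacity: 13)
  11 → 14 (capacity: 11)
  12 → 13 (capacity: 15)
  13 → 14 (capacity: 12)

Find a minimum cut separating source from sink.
Min cut value = 20, edges: (1,2), (7,8)

Min cut value: 20
Partition: S = [0, 1, 4, 5, 6, 7], T = [2, 3, 8, 9, 10, 11, 12, 13, 14]
Cut edges: (1,2), (7,8)

By max-flow min-cut theorem, max flow = min cut = 20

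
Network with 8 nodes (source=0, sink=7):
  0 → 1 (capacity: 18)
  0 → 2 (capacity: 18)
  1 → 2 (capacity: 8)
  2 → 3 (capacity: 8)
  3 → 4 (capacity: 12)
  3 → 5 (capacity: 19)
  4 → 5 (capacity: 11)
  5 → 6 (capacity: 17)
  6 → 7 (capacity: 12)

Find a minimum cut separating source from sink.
Min cut value = 8, edges: (2,3)

Min cut value: 8
Partition: S = [0, 1, 2], T = [3, 4, 5, 6, 7]
Cut edges: (2,3)

By max-flow min-cut theorem, max flow = min cut = 8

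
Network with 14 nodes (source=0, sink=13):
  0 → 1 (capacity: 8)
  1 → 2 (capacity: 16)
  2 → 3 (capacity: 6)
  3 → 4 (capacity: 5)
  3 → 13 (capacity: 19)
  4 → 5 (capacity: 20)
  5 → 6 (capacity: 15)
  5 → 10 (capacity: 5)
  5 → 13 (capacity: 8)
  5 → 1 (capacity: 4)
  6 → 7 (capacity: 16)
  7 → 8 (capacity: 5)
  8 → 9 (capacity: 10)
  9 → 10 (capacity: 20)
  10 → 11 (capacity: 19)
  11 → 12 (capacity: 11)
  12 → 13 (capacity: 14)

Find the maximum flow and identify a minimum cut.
Max flow = 6, Min cut edges: (2,3)

Maximum flow: 6
Minimum cut: (2,3)
Partition: S = [0, 1, 2], T = [3, 4, 5, 6, 7, 8, 9, 10, 11, 12, 13]

Max-flow min-cut theorem verified: both equal 6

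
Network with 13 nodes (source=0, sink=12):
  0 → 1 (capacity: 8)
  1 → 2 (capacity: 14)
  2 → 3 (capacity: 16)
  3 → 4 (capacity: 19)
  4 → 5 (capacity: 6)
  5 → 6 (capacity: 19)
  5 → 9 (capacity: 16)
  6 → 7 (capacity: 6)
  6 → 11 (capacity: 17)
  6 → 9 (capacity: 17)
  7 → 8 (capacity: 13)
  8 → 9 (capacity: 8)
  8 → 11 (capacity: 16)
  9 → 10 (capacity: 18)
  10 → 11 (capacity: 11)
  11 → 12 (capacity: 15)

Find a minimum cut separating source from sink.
Min cut value = 6, edges: (4,5)

Min cut value: 6
Partition: S = [0, 1, 2, 3, 4], T = [5, 6, 7, 8, 9, 10, 11, 12]
Cut edges: (4,5)

By max-flow min-cut theorem, max flow = min cut = 6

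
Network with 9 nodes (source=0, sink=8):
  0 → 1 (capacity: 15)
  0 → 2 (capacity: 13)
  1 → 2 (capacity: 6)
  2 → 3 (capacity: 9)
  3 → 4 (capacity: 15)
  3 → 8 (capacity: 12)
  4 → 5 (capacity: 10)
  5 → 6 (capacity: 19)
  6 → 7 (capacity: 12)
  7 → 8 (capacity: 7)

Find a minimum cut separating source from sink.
Min cut value = 9, edges: (2,3)

Min cut value: 9
Partition: S = [0, 1, 2], T = [3, 4, 5, 6, 7, 8]
Cut edges: (2,3)

By max-flow min-cut theorem, max flow = min cut = 9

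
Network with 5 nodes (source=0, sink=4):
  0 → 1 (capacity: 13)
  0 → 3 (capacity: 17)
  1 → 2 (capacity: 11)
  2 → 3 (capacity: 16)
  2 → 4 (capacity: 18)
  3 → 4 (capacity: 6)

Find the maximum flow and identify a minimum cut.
Max flow = 17, Min cut edges: (1,2), (3,4)

Maximum flow: 17
Minimum cut: (1,2), (3,4)
Partition: S = [0, 1, 3], T = [2, 4]

Max-flow min-cut theorem verified: both equal 17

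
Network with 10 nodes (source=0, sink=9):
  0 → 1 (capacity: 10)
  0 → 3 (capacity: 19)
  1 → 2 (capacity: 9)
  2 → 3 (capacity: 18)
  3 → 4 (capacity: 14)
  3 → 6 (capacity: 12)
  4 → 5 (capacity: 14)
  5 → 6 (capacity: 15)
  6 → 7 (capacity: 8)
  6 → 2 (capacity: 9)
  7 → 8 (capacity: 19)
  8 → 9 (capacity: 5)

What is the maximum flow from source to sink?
Maximum flow = 5

Max flow: 5

Flow assignment:
  0 → 1: 5/10
  1 → 2: 5/9
  2 → 3: 14/18
  3 → 4: 14/14
  4 → 5: 14/14
  5 → 6: 14/15
  6 → 7: 5/8
  6 → 2: 9/9
  7 → 8: 5/19
  8 → 9: 5/5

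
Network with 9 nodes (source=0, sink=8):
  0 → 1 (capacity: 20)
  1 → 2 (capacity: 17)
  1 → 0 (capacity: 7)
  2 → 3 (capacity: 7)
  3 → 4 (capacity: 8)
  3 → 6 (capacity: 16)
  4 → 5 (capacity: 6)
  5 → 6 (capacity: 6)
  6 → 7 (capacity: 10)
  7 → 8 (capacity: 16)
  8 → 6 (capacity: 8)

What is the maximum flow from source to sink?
Maximum flow = 7

Max flow: 7

Flow assignment:
  0 → 1: 7/20
  1 → 2: 7/17
  2 → 3: 7/7
  3 → 6: 7/16
  6 → 7: 7/10
  7 → 8: 7/16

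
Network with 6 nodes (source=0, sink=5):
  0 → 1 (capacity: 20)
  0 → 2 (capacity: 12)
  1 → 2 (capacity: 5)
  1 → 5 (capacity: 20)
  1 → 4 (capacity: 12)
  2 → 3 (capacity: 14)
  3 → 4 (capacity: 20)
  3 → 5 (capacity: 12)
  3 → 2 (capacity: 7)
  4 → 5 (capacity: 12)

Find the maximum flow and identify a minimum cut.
Max flow = 32, Min cut edges: (0,1), (0,2)

Maximum flow: 32
Minimum cut: (0,1), (0,2)
Partition: S = [0], T = [1, 2, 3, 4, 5]

Max-flow min-cut theorem verified: both equal 32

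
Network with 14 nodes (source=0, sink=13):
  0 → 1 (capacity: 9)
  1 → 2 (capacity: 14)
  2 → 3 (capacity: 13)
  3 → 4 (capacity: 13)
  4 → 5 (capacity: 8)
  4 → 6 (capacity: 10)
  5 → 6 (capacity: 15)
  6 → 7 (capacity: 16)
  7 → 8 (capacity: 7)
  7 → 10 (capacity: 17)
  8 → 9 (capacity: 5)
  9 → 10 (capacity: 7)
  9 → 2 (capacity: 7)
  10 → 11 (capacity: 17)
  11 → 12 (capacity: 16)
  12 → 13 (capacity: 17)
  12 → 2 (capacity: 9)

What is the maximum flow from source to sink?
Maximum flow = 9

Max flow: 9

Flow assignment:
  0 → 1: 9/9
  1 → 2: 9/14
  2 → 3: 9/13
  3 → 4: 9/13
  4 → 6: 9/10
  6 → 7: 9/16
  7 → 10: 9/17
  10 → 11: 9/17
  11 → 12: 9/16
  12 → 13: 9/17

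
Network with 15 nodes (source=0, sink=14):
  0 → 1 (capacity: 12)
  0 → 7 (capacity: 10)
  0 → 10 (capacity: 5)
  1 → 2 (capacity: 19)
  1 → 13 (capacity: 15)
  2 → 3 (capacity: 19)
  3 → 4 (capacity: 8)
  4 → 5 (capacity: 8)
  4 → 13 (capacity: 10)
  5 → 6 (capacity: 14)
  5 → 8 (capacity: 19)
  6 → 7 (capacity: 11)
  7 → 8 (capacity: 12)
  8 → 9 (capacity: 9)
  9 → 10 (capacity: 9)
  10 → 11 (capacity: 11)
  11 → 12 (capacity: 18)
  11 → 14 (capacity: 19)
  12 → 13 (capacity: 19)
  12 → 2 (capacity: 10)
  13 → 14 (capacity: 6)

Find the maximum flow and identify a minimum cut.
Max flow = 17, Min cut edges: (10,11), (13,14)

Maximum flow: 17
Minimum cut: (10,11), (13,14)
Partition: S = [0, 1, 2, 3, 4, 5, 6, 7, 8, 9, 10, 12, 13], T = [11, 14]

Max-flow min-cut theorem verified: both equal 17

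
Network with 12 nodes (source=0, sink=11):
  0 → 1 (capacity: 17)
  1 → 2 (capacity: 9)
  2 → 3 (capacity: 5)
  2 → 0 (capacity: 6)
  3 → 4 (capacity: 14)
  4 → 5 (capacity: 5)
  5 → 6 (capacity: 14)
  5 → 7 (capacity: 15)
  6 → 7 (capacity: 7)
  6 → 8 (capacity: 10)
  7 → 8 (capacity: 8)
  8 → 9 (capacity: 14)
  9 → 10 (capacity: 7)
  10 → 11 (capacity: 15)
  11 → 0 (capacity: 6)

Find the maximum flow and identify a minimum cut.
Max flow = 5, Min cut edges: (4,5)

Maximum flow: 5
Minimum cut: (4,5)
Partition: S = [0, 1, 2, 3, 4], T = [5, 6, 7, 8, 9, 10, 11]

Max-flow min-cut theorem verified: both equal 5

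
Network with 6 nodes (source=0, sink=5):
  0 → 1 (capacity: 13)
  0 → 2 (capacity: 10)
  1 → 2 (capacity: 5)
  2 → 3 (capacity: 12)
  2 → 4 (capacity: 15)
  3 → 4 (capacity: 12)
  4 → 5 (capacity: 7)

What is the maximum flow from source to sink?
Maximum flow = 7

Max flow: 7

Flow assignment:
  0 → 1: 5/13
  0 → 2: 2/10
  1 → 2: 5/5
  2 → 4: 7/15
  4 → 5: 7/7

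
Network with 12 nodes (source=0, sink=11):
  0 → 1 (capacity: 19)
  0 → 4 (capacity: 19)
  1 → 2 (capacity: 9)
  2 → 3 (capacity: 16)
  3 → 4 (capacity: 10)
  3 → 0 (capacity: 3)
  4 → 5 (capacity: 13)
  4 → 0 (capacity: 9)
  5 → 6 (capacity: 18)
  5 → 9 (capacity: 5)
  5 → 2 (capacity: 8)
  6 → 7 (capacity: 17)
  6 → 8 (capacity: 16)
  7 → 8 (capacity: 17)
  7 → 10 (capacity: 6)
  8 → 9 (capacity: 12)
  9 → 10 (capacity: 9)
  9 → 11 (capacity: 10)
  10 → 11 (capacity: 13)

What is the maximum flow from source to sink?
Maximum flow = 13

Max flow: 13

Flow assignment:
  0 → 1: 9/19
  0 → 4: 7/19
  1 → 2: 9/9
  2 → 3: 9/16
  3 → 4: 6/10
  3 → 0: 3/3
  4 → 5: 13/13
  5 → 6: 8/18
  5 → 9: 5/5
  6 → 7: 8/17
  7 → 8: 2/17
  7 → 10: 6/6
  8 → 9: 2/12
  9 → 11: 7/10
  10 → 11: 6/13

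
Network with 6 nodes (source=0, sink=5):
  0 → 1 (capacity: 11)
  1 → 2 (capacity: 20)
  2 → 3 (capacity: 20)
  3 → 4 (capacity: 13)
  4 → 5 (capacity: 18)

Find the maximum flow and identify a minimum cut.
Max flow = 11, Min cut edges: (0,1)

Maximum flow: 11
Minimum cut: (0,1)
Partition: S = [0], T = [1, 2, 3, 4, 5]

Max-flow min-cut theorem verified: both equal 11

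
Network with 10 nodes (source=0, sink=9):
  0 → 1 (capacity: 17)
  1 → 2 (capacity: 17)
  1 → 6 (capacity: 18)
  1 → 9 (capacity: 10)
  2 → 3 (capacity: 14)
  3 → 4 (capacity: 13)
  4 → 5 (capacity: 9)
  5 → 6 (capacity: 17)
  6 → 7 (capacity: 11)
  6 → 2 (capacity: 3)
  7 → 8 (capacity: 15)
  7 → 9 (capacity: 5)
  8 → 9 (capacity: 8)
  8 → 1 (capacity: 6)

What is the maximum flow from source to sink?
Maximum flow = 17

Max flow: 17

Flow assignment:
  0 → 1: 17/17
  1 → 6: 7/18
  1 → 9: 10/10
  6 → 7: 7/11
  7 → 8: 2/15
  7 → 9: 5/5
  8 → 9: 2/8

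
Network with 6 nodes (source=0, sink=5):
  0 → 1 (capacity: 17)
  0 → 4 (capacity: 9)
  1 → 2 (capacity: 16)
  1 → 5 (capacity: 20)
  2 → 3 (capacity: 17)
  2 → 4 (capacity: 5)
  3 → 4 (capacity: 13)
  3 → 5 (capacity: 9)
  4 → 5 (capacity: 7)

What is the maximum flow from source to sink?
Maximum flow = 24

Max flow: 24

Flow assignment:
  0 → 1: 17/17
  0 → 4: 7/9
  1 → 5: 17/20
  4 → 5: 7/7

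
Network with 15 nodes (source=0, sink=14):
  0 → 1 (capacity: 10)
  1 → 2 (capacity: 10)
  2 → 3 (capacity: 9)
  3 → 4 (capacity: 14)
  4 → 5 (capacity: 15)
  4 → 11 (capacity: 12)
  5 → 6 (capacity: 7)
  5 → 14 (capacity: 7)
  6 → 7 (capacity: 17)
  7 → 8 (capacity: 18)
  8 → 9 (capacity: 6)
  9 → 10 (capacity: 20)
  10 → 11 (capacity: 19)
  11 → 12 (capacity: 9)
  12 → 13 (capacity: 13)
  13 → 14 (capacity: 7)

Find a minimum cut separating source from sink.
Min cut value = 9, edges: (2,3)

Min cut value: 9
Partition: S = [0, 1, 2], T = [3, 4, 5, 6, 7, 8, 9, 10, 11, 12, 13, 14]
Cut edges: (2,3)

By max-flow min-cut theorem, max flow = min cut = 9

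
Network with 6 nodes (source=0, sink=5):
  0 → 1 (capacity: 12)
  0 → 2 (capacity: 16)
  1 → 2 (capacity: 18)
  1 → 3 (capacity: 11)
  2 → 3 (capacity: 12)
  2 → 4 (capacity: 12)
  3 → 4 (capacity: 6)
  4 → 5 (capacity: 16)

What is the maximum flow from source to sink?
Maximum flow = 16

Max flow: 16

Flow assignment:
  0 → 1: 8/12
  0 → 2: 8/16
  1 → 2: 8/18
  2 → 3: 6/12
  2 → 4: 10/12
  3 → 4: 6/6
  4 → 5: 16/16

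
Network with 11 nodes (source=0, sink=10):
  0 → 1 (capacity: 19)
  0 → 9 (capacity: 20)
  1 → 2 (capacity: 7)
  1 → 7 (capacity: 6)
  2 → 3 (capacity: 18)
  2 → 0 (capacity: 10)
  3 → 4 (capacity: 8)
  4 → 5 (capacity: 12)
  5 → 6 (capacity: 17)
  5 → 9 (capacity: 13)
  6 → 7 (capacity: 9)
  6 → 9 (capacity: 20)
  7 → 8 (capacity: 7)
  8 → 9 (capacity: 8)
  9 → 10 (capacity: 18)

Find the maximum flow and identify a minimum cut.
Max flow = 18, Min cut edges: (9,10)

Maximum flow: 18
Minimum cut: (9,10)
Partition: S = [0, 1, 2, 3, 4, 5, 6, 7, 8, 9], T = [10]

Max-flow min-cut theorem verified: both equal 18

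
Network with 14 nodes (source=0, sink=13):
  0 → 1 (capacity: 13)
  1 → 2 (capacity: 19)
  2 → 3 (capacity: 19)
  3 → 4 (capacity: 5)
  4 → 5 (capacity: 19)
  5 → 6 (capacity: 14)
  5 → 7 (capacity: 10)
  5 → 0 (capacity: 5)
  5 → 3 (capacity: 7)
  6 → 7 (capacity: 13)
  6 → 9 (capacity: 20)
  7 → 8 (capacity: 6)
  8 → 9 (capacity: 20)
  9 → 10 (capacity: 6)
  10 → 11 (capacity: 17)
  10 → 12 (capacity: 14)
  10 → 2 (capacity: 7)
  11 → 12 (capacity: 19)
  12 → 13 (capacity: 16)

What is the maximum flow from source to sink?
Maximum flow = 5

Max flow: 5

Flow assignment:
  0 → 1: 5/13
  1 → 2: 5/19
  2 → 3: 5/19
  3 → 4: 5/5
  4 → 5: 5/19
  5 → 6: 5/14
  6 → 9: 5/20
  9 → 10: 5/6
  10 → 12: 5/14
  12 → 13: 5/16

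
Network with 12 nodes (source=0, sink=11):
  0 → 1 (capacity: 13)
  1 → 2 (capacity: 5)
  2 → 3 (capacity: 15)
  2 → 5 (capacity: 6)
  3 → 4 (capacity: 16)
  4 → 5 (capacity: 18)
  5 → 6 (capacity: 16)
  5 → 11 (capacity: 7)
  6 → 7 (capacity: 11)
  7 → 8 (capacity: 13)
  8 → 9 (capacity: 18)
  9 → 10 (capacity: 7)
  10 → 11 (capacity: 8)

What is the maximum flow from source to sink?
Maximum flow = 5

Max flow: 5

Flow assignment:
  0 → 1: 5/13
  1 → 2: 5/5
  2 → 5: 5/6
  5 → 11: 5/7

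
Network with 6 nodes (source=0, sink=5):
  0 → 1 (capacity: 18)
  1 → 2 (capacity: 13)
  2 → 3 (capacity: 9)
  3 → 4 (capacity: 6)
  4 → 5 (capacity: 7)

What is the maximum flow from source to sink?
Maximum flow = 6

Max flow: 6

Flow assignment:
  0 → 1: 6/18
  1 → 2: 6/13
  2 → 3: 6/9
  3 → 4: 6/6
  4 → 5: 6/7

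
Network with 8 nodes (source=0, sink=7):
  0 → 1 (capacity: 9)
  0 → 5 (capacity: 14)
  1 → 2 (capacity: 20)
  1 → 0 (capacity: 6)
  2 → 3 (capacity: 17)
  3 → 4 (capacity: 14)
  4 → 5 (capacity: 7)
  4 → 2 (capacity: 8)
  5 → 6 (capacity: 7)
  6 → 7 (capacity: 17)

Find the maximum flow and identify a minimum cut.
Max flow = 7, Min cut edges: (5,6)

Maximum flow: 7
Minimum cut: (5,6)
Partition: S = [0, 1, 2, 3, 4, 5], T = [6, 7]

Max-flow min-cut theorem verified: both equal 7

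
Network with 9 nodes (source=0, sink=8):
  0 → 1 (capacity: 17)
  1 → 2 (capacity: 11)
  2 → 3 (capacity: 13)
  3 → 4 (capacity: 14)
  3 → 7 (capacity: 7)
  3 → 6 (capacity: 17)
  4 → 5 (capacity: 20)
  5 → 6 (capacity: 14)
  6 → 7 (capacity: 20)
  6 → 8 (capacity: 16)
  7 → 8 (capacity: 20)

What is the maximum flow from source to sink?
Maximum flow = 11

Max flow: 11

Flow assignment:
  0 → 1: 11/17
  1 → 2: 11/11
  2 → 3: 11/13
  3 → 7: 7/7
  3 → 6: 4/17
  6 → 8: 4/16
  7 → 8: 7/20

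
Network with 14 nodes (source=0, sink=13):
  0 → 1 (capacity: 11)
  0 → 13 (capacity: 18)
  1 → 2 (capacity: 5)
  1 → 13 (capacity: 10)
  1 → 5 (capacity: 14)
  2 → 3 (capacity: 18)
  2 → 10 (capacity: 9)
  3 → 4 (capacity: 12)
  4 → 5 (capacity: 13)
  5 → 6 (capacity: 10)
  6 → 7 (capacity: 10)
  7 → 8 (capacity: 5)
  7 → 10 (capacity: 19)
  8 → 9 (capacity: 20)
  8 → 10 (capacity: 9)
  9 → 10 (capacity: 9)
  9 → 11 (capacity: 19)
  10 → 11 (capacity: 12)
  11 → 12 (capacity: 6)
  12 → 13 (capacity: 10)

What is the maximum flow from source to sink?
Maximum flow = 29

Max flow: 29

Flow assignment:
  0 → 1: 11/11
  0 → 13: 18/18
  1 → 2: 1/5
  1 → 13: 10/10
  2 → 10: 1/9
  10 → 11: 1/12
  11 → 12: 1/6
  12 → 13: 1/10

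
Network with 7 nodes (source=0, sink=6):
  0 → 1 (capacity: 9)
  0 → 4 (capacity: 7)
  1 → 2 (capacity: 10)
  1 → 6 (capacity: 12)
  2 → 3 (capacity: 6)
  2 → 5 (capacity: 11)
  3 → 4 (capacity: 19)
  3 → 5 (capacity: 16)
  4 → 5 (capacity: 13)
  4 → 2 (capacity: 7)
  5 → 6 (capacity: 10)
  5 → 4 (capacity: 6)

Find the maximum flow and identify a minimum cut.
Max flow = 16, Min cut edges: (0,1), (0,4)

Maximum flow: 16
Minimum cut: (0,1), (0,4)
Partition: S = [0], T = [1, 2, 3, 4, 5, 6]

Max-flow min-cut theorem verified: both equal 16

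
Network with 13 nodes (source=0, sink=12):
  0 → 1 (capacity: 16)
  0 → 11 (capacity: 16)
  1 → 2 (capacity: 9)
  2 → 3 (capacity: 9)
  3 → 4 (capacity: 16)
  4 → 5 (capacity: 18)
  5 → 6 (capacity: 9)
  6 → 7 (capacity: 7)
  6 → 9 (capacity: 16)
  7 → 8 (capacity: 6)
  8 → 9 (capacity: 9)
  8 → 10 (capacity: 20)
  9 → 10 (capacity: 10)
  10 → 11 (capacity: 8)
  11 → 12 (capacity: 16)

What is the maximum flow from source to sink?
Maximum flow = 16

Max flow: 16

Flow assignment:
  0 → 1: 8/16
  0 → 11: 8/16
  1 → 2: 8/9
  2 → 3: 8/9
  3 → 4: 8/16
  4 → 5: 8/18
  5 → 6: 8/9
  6 → 9: 8/16
  9 → 10: 8/10
  10 → 11: 8/8
  11 → 12: 16/16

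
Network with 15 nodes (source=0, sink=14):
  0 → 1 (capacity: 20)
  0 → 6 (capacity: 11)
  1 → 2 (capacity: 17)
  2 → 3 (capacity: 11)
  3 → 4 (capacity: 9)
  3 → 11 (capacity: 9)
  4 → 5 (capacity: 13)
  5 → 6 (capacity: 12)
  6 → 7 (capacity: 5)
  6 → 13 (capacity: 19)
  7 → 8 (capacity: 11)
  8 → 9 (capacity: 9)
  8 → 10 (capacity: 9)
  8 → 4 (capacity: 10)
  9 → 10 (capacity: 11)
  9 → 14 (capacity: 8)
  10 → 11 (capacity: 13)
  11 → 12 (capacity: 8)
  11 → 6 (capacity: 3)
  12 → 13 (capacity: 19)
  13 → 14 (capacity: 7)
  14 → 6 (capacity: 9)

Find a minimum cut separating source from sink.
Min cut value = 12, edges: (6,7), (13,14)

Min cut value: 12
Partition: S = [0, 1, 2, 3, 4, 5, 6, 10, 11, 12, 13], T = [7, 8, 9, 14]
Cut edges: (6,7), (13,14)

By max-flow min-cut theorem, max flow = min cut = 12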